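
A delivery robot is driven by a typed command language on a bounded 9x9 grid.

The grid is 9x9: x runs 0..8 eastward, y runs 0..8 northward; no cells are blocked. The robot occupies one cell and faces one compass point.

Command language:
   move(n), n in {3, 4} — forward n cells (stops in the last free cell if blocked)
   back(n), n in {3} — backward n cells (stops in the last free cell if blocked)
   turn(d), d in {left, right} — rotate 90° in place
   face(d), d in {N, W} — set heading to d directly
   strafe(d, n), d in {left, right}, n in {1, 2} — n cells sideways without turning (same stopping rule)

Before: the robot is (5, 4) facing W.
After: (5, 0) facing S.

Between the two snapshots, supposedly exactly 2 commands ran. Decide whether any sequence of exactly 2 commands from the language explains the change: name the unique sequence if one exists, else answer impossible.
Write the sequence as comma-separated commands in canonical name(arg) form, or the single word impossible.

turn(left), move(4)

key: position moved to (5,0) AND the heading swung to S — translation plus rotation needed
initial: (5, 4) facing W
1. turn(left) → (5, 4) facing S
2. move(4) → (5, 0) facing S
uniquely the one of 121 2-step routes that fits.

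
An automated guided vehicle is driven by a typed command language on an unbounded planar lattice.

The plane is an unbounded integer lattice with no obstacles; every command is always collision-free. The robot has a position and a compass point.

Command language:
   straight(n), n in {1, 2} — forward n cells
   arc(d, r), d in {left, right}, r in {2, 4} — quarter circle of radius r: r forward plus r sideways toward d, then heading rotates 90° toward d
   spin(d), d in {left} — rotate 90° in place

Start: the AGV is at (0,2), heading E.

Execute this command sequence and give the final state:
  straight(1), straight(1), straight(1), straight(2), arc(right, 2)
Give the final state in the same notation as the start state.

from: at (0,2), heading E
1. straight(1) → at (1,2), heading E
2. straight(1) → at (2,2), heading E
3. straight(1) → at (3,2), heading E
4. straight(2) → at (5,2), heading E
5. arc(right, 2) → at (7,0), heading S

at (7,0), heading S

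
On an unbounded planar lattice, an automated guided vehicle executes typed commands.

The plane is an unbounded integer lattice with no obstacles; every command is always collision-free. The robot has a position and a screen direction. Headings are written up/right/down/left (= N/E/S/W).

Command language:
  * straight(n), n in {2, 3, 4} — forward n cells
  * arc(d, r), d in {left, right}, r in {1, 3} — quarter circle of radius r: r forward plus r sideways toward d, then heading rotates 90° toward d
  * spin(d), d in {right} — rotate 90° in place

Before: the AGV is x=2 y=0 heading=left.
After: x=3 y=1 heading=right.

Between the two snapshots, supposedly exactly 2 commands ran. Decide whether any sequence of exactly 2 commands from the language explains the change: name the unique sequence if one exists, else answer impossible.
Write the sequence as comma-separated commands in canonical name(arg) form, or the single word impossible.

spin(right), arc(right, 1)

key: position moved to (3,1) AND the heading swung to E — translation plus rotation needed
from: x=2 y=0 heading=left
1. spin(right) → x=2 y=0 heading=up
2. arc(right, 1) → x=3 y=1 heading=right
all 64 alternatives checked — unique.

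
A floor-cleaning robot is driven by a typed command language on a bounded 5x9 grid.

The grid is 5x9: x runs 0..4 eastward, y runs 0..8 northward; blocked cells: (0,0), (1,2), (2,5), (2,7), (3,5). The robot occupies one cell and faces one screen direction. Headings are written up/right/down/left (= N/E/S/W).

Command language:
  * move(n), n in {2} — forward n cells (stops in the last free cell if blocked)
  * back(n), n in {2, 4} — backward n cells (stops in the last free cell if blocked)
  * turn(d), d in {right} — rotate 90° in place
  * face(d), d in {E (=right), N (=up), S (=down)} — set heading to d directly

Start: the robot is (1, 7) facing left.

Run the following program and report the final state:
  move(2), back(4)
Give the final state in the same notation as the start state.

start: (1, 7) facing left
t=1 move(2) ⇒ (0, 7) facing left
t=2 back(4) ⇒ (1, 7) facing left

(1, 7) facing left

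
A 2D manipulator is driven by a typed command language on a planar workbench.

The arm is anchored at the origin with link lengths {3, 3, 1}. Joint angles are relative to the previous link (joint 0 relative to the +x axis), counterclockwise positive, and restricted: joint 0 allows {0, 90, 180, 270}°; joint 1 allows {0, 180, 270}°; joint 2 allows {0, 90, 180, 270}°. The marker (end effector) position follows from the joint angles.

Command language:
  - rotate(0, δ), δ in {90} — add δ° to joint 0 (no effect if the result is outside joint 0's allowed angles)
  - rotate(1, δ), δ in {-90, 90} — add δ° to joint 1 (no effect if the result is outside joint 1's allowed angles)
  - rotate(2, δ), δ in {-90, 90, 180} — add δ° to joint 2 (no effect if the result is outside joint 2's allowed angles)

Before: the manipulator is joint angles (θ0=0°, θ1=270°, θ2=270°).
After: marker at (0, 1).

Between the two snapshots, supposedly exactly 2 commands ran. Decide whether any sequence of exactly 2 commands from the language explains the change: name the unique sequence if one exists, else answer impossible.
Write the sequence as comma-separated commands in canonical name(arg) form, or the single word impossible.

from: joint angles (θ0=0°, θ1=270°, θ2=270°)
[1] after rotate(1, -90): joint angles (θ0=0°, θ1=180°, θ2=270°)
[2] after rotate(1, -90): joint angles (θ0=0°, θ1=180°, θ2=270°)
uniquely the one of 36 2-step routes that fits.

rotate(1, -90), rotate(1, -90)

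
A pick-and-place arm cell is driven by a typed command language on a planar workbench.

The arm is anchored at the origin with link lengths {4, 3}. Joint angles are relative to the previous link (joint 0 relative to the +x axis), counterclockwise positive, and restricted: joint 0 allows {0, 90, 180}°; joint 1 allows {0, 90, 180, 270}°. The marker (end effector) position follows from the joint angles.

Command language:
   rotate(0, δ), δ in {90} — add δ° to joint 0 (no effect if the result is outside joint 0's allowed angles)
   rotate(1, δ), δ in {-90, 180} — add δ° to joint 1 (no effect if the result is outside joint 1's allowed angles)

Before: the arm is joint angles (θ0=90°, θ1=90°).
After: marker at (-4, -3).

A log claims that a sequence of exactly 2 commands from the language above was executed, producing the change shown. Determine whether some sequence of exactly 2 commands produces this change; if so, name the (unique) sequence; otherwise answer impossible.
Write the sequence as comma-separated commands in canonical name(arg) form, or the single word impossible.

rotate(0, 90), rotate(0, 90)

from: joint angles (θ0=90°, θ1=90°)
[1] after rotate(0, 90): joint angles (θ0=180°, θ1=90°)
[2] after rotate(0, 90): joint angles (θ0=180°, θ1=90°)
all 9 alternatives checked — unique.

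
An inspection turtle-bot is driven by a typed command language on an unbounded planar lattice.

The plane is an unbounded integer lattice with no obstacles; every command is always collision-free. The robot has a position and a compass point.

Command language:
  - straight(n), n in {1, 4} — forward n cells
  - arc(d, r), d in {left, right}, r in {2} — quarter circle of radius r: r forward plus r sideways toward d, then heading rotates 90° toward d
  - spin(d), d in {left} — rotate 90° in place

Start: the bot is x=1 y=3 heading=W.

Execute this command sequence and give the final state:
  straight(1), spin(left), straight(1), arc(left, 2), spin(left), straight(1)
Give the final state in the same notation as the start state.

x=2 y=1 heading=N

t0: x=1 y=3 heading=W
[1] after straight(1): x=0 y=3 heading=W
[2] after spin(left): x=0 y=3 heading=S
[3] after straight(1): x=0 y=2 heading=S
[4] after arc(left, 2): x=2 y=0 heading=E
[5] after spin(left): x=2 y=0 heading=N
[6] after straight(1): x=2 y=1 heading=N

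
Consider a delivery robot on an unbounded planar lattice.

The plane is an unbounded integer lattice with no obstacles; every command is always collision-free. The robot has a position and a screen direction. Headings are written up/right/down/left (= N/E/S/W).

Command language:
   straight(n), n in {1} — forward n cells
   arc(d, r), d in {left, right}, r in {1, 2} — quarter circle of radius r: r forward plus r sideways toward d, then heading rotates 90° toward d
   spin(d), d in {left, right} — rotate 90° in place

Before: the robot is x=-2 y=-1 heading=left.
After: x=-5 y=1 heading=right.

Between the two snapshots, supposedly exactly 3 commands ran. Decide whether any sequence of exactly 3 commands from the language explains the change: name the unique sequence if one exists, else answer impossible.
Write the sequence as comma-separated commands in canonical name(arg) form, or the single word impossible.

key: position moved to (-5,1) AND the heading swung to E — translation plus rotation needed
from: x=-2 y=-1 heading=left
1. straight(1) → x=-3 y=-1 heading=left
2. arc(right, 2) → x=-5 y=1 heading=up
3. spin(right) → x=-5 y=1 heading=right
no other 3-command option fits: unique.

straight(1), arc(right, 2), spin(right)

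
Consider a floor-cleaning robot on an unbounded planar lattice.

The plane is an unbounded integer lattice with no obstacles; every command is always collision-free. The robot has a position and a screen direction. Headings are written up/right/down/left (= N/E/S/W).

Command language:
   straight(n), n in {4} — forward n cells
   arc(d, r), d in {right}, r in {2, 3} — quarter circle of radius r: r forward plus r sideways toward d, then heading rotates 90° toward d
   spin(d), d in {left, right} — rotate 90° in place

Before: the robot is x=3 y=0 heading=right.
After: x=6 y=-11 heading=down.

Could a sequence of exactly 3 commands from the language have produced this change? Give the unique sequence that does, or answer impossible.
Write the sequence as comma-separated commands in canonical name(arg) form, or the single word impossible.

arc(right, 3), straight(4), straight(4)

key: order matters: swapping arc(right, 3) and straight(4) lands elsewhere
start: x=3 y=0 heading=right
1. arc(right, 3) → x=6 y=-3 heading=down
2. straight(4) → x=6 y=-7 heading=down
3. straight(4) → x=6 y=-11 heading=down
uniquely the one of 125 3-step routes that fits.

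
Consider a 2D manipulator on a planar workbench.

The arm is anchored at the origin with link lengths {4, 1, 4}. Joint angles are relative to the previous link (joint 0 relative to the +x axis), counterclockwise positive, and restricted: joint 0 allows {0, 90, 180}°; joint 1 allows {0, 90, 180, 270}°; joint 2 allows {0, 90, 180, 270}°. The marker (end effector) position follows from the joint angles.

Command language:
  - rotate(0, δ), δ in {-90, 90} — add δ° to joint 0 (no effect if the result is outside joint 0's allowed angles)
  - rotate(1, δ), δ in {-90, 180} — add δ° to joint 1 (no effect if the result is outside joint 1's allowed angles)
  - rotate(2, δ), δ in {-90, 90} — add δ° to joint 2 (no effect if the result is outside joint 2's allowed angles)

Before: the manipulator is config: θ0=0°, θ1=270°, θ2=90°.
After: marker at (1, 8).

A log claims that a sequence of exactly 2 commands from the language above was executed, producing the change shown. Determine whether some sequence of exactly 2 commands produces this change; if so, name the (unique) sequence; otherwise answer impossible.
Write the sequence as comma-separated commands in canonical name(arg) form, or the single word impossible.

key: order matters: swapping rotate(0, -90) and rotate(0, 90) lands elsewhere
start: config: θ0=0°, θ1=270°, θ2=90°
step 1 (rotate(0, -90)): config: θ0=0°, θ1=270°, θ2=90°
step 2 (rotate(0, 90)): config: θ0=90°, θ1=270°, θ2=90°
no rival 2-sequence matches.

rotate(0, -90), rotate(0, 90)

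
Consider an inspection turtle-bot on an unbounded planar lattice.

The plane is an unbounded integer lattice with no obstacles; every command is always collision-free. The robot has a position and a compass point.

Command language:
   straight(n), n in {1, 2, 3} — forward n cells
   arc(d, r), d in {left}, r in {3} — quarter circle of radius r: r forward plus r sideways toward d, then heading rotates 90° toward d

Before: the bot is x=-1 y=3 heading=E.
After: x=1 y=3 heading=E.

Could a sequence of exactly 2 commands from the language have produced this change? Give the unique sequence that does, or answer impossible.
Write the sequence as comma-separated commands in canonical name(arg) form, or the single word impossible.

straight(1), straight(1)

key: still facing E at the end — nothing in the sequence rotates
initial: x=-1 y=3 heading=E
step 1 (straight(1)): x=0 y=3 heading=E
step 2 (straight(1)): x=1 y=3 heading=E
all 16 alternatives checked — unique.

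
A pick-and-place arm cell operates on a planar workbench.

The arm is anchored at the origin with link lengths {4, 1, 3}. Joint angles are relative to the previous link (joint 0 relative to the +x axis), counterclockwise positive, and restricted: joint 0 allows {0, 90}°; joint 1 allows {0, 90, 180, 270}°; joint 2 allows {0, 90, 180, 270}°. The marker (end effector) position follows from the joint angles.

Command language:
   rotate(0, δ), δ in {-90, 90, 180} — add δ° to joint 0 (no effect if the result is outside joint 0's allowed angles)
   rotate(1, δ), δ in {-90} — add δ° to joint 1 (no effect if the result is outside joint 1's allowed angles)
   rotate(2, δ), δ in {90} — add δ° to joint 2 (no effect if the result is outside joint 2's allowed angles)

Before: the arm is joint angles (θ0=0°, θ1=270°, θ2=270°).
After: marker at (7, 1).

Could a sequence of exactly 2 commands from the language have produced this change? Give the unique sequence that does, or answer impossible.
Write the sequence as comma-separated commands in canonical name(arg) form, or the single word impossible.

rotate(1, -90), rotate(1, -90)

start: joint angles (θ0=0°, θ1=270°, θ2=270°)
[1] after rotate(1, -90): joint angles (θ0=0°, θ1=180°, θ2=270°)
[2] after rotate(1, -90): joint angles (θ0=0°, θ1=90°, θ2=270°)
uniquely the one of 25 2-step routes that fits.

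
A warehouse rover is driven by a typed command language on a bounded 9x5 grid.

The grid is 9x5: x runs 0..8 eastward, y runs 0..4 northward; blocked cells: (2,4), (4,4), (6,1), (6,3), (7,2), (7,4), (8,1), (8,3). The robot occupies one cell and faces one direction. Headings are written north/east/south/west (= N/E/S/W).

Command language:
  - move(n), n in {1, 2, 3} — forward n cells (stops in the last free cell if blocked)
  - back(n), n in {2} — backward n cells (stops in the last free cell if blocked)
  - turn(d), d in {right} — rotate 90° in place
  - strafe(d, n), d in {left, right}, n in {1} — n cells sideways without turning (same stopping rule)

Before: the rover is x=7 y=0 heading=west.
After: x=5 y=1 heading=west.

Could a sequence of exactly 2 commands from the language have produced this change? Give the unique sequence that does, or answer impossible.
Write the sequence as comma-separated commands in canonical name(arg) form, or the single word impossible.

key: heading stays W — no command in the sequence turns
from: x=7 y=0 heading=west
[1] after move(2): x=5 y=0 heading=west
[2] after strafe(right, 1): x=5 y=1 heading=west
all 49 alternatives checked — unique.

move(2), strafe(right, 1)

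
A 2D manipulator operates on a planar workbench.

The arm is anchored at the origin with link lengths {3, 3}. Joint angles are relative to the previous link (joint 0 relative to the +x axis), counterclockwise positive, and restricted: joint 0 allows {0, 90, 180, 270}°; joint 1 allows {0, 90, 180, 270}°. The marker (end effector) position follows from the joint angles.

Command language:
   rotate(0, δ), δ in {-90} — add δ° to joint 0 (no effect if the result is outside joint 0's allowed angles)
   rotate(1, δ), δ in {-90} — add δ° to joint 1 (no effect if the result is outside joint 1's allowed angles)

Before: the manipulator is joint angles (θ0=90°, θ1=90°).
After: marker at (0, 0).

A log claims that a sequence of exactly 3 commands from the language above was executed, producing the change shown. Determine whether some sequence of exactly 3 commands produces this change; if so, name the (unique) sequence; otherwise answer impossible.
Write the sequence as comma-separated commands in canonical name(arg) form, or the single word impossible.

start: joint angles (θ0=90°, θ1=90°)
t=1 rotate(1, -90) ⇒ joint angles (θ0=90°, θ1=0°)
t=2 rotate(1, -90) ⇒ joint angles (θ0=90°, θ1=270°)
t=3 rotate(1, -90) ⇒ joint angles (θ0=90°, θ1=180°)
no rival 3-sequence matches.

rotate(1, -90), rotate(1, -90), rotate(1, -90)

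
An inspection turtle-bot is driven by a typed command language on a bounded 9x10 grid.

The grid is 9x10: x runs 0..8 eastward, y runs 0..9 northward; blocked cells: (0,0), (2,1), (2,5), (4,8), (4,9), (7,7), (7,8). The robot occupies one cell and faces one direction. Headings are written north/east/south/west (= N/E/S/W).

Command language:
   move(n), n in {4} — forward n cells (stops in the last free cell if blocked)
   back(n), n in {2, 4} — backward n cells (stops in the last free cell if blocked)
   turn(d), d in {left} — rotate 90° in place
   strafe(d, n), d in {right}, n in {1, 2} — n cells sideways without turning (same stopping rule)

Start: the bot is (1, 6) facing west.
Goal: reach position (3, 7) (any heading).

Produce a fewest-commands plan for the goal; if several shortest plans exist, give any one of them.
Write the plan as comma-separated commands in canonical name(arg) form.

initial: (1, 6) facing west
t=1 back(2) ⇒ (3, 6) facing west
t=2 strafe(right, 1) ⇒ (3, 7) facing west
nothing shorter than 2 reaches the goal.

back(2), strafe(right, 1)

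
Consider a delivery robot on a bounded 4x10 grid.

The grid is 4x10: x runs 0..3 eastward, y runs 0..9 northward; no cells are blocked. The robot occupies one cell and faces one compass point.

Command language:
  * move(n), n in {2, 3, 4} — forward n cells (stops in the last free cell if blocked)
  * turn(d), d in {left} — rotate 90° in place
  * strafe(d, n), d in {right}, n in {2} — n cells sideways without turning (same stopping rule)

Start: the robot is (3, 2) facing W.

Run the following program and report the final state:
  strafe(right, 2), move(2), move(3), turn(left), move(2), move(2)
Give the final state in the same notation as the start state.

start: (3, 2) facing W
[1] after strafe(right, 2): (3, 4) facing W
[2] after move(2): (1, 4) facing W
[3] after move(3): (0, 4) facing W
[4] after turn(left): (0, 4) facing S
[5] after move(2): (0, 2) facing S
[6] after move(2): (0, 0) facing S

(0, 0) facing S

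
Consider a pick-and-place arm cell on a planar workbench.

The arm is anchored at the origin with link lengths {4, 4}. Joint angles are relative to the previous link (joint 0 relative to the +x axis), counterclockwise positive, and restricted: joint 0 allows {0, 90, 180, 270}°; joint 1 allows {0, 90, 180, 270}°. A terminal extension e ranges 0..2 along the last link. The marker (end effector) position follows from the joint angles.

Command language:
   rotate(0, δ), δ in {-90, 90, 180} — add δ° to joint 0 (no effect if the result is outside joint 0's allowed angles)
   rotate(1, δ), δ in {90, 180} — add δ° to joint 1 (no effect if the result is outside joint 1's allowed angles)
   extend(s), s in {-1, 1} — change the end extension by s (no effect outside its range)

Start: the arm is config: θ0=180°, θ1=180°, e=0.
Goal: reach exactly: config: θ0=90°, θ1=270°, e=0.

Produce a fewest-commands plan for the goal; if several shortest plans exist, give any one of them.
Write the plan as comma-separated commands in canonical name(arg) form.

rotate(1, 90), rotate(0, -90)

from: config: θ0=180°, θ1=180°, e=0
t=1 rotate(1, 90) ⇒ config: θ0=180°, θ1=270°, e=0
t=2 rotate(0, -90) ⇒ config: θ0=90°, θ1=270°, e=0
minimal: 2 command(s), checked below 2.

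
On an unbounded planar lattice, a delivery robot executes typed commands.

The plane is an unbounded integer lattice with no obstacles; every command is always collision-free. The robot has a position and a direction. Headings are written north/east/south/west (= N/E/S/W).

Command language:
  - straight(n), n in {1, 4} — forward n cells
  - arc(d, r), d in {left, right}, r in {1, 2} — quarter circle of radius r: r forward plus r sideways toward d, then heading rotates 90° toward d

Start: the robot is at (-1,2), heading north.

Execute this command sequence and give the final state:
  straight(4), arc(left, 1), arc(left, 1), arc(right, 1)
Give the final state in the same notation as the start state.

at (-4,5), heading west

begin: at (-1,2), heading north
step 1 (straight(4)): at (-1,6), heading north
step 2 (arc(left, 1)): at (-2,7), heading west
step 3 (arc(left, 1)): at (-3,6), heading south
step 4 (arc(right, 1)): at (-4,5), heading west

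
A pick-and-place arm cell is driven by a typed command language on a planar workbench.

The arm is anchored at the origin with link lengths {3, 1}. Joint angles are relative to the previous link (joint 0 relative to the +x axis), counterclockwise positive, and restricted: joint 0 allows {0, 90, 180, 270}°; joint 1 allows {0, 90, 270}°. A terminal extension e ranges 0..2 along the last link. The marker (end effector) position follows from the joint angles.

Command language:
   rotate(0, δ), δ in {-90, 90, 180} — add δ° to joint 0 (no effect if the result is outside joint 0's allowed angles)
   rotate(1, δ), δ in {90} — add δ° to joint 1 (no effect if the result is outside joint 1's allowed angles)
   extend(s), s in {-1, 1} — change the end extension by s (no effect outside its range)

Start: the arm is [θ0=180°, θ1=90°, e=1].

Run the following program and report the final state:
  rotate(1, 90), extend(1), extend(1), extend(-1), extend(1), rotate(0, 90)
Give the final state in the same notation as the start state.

initial: [θ0=180°, θ1=90°, e=1]
[1] after rotate(1, 90): [θ0=180°, θ1=90°, e=1]
[2] after extend(1): [θ0=180°, θ1=90°, e=2]
[3] after extend(1): [θ0=180°, θ1=90°, e=2]
[4] after extend(-1): [θ0=180°, θ1=90°, e=1]
[5] after extend(1): [θ0=180°, θ1=90°, e=2]
[6] after rotate(0, 90): [θ0=270°, θ1=90°, e=2]

[θ0=270°, θ1=90°, e=2]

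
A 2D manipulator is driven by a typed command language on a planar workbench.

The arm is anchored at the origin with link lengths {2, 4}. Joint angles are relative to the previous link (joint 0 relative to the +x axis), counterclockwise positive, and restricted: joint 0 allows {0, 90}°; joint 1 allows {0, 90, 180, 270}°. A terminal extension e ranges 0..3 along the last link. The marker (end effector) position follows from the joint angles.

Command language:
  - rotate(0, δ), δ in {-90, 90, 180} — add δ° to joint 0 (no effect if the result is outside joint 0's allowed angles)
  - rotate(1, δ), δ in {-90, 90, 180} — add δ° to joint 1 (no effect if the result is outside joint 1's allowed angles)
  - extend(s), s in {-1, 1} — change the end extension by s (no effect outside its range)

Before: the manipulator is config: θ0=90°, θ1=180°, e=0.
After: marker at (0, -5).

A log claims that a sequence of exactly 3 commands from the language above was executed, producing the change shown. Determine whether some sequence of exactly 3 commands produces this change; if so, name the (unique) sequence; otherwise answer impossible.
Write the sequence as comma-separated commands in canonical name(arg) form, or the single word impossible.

start: config: θ0=90°, θ1=180°, e=0
step 1 (extend(1)): config: θ0=90°, θ1=180°, e=1
step 2 (extend(1)): config: θ0=90°, θ1=180°, e=2
step 3 (extend(1)): config: θ0=90°, θ1=180°, e=3
no other 3-command option fits: unique.

extend(1), extend(1), extend(1)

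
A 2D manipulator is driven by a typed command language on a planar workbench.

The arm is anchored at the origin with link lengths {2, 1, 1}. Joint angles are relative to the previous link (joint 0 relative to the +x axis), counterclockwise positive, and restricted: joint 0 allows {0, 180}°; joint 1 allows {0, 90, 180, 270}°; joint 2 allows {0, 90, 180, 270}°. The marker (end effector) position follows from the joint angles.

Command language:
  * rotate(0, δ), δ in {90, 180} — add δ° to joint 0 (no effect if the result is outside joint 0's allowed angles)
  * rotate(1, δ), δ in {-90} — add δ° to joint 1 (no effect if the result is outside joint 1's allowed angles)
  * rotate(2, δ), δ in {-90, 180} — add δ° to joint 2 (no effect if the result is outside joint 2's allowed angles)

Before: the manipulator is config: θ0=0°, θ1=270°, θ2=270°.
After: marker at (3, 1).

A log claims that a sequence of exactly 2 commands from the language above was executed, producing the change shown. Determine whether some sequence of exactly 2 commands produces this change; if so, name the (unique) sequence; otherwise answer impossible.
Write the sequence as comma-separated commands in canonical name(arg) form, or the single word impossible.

rotate(1, -90), rotate(1, -90)

t0: config: θ0=0°, θ1=270°, θ2=270°
step 1 (rotate(1, -90)): config: θ0=0°, θ1=180°, θ2=270°
step 2 (rotate(1, -90)): config: θ0=0°, θ1=90°, θ2=270°
no rival 2-sequence matches.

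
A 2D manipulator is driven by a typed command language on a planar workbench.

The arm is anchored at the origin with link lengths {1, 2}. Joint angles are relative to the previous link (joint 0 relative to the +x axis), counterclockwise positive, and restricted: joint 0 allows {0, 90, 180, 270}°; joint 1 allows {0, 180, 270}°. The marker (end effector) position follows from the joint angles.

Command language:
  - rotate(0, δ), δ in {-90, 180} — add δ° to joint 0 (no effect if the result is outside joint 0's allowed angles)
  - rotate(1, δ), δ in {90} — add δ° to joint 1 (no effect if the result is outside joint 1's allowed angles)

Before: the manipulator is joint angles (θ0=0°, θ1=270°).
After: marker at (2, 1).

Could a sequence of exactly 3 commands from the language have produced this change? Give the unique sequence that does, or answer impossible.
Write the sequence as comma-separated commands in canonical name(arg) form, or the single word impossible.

start: joint angles (θ0=0°, θ1=270°)
step 1 (rotate(0, -90)): joint angles (θ0=270°, θ1=270°)
step 2 (rotate(0, -90)): joint angles (θ0=180°, θ1=270°)
step 3 (rotate(0, -90)): joint angles (θ0=90°, θ1=270°)
all 27 alternatives checked — unique.

rotate(0, -90), rotate(0, -90), rotate(0, -90)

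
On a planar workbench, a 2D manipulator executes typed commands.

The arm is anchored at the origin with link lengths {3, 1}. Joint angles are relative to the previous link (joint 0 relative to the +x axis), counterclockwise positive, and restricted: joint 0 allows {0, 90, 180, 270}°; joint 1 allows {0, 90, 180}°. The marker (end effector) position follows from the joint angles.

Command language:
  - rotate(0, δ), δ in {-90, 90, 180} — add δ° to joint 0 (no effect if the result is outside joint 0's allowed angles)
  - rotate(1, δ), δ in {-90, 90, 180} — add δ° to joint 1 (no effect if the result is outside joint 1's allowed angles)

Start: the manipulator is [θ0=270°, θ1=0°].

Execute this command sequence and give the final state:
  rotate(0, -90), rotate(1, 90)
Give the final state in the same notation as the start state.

[θ0=180°, θ1=90°]

from: [θ0=270°, θ1=0°]
[1] after rotate(0, -90): [θ0=180°, θ1=0°]
[2] after rotate(1, 90): [θ0=180°, θ1=90°]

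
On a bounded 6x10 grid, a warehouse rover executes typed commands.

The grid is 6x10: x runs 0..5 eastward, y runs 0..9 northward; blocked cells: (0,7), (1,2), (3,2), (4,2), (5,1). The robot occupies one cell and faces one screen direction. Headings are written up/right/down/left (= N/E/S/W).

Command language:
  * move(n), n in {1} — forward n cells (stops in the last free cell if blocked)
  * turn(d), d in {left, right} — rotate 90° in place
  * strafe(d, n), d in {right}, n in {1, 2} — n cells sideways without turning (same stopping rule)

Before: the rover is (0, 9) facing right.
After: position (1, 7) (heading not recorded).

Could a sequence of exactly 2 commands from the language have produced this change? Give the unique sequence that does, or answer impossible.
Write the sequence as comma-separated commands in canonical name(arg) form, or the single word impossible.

move(1), strafe(right, 2)

key: running strafe(right, 2) before move(1) would end elsewhere — order is forced
t0: (0, 9) facing right
1. move(1) → (1, 9) facing right
2. strafe(right, 2) → (1, 7) facing right
no rival 2-sequence matches.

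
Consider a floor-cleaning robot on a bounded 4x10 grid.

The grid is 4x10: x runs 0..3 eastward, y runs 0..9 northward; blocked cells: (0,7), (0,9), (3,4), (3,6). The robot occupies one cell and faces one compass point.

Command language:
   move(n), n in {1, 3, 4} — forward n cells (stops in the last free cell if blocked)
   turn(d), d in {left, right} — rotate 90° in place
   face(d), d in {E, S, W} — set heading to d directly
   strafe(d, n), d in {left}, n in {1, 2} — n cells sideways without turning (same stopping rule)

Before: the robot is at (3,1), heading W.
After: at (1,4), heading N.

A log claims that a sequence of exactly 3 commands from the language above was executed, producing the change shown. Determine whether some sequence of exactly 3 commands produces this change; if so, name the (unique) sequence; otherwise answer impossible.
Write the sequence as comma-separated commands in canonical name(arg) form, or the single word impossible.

turn(right), strafe(left, 2), move(3)

key: order matters: swapping turn(right) and move(3) lands elsewhere
begin: at (3,1), heading W
step 1 (turn(right)): at (3,1), heading N
step 2 (strafe(left, 2)): at (1,1), heading N
step 3 (move(3)): at (1,4), heading N
no other 3-command option fits: unique.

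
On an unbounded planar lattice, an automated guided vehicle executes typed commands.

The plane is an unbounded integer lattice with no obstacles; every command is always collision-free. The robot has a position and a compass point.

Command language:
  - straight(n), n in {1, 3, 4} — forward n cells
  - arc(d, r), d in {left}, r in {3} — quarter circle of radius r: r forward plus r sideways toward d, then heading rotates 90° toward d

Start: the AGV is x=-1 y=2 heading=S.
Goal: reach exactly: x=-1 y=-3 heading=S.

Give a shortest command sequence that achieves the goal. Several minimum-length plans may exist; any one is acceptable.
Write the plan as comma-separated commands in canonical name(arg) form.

from: x=-1 y=2 heading=S
[1] after straight(4): x=-1 y=-2 heading=S
[2] after straight(1): x=-1 y=-3 heading=S
no 1-step plan works, so 2 is optimal.

straight(4), straight(1)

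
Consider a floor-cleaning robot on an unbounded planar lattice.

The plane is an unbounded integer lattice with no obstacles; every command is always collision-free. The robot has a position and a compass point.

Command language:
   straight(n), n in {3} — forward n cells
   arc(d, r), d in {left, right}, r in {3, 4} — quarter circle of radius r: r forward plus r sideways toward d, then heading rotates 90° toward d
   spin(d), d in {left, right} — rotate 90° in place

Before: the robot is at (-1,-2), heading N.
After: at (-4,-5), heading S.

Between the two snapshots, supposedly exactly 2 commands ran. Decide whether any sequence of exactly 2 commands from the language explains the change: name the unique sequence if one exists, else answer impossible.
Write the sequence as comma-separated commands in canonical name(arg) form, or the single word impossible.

key: cell and facing (now S) both changed — the 2 commands mix motion and turning
initial: at (-1,-2), heading N
t=1 spin(left) ⇒ at (-1,-2), heading W
t=2 arc(left, 3) ⇒ at (-4,-5), heading S
no rival 2-sequence matches.

spin(left), arc(left, 3)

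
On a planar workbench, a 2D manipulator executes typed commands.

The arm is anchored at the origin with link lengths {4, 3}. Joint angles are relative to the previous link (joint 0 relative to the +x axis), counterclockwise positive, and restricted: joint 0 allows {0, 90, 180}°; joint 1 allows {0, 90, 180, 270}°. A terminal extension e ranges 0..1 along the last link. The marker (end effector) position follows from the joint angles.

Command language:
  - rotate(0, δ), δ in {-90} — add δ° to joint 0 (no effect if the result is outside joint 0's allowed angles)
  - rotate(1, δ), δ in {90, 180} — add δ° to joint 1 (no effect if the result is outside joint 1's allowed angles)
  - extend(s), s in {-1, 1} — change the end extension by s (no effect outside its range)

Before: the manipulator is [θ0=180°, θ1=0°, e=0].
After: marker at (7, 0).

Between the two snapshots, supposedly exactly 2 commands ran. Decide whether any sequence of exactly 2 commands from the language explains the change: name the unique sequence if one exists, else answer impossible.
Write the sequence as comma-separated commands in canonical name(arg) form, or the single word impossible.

rotate(0, -90), rotate(0, -90)

t0: [θ0=180°, θ1=0°, e=0]
[1] after rotate(0, -90): [θ0=90°, θ1=0°, e=0]
[2] after rotate(0, -90): [θ0=0°, θ1=0°, e=0]
no other 2-command option fits: unique.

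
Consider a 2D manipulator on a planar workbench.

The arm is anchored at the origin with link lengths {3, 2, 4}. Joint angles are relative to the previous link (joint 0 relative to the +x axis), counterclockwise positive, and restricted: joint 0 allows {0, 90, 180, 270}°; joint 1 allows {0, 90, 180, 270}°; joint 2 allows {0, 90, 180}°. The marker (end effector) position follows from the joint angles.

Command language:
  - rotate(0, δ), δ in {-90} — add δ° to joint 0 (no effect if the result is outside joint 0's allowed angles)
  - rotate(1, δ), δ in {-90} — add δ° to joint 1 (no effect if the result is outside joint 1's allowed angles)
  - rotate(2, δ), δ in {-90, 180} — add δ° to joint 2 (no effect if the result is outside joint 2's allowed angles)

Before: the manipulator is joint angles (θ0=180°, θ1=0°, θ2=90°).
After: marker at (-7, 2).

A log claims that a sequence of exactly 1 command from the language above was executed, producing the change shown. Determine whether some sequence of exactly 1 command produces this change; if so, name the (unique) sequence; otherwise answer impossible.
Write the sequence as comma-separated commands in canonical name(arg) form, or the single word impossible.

from: joint angles (θ0=180°, θ1=0°, θ2=90°)
1. rotate(1, -90) → joint angles (θ0=180°, θ1=270°, θ2=90°)
uniquely the one of 4 1-step routes that fits.

rotate(1, -90)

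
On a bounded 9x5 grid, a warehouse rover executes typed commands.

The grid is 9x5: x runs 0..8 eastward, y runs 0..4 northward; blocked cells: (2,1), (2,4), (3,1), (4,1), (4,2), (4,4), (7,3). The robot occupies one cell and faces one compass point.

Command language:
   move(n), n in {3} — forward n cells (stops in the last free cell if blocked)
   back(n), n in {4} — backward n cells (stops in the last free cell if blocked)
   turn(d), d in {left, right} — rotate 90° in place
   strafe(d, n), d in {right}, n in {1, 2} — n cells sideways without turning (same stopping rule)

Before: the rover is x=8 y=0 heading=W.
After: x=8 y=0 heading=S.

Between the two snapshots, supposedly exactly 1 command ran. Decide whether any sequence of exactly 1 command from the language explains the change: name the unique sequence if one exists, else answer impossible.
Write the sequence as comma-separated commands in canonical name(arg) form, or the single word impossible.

turn(left)

key: (8,0) unchanged — the single command moves nothing
from: x=8 y=0 heading=W
t=1 turn(left) ⇒ x=8 y=0 heading=S
uniquely the one of 6 1-step routes that fits.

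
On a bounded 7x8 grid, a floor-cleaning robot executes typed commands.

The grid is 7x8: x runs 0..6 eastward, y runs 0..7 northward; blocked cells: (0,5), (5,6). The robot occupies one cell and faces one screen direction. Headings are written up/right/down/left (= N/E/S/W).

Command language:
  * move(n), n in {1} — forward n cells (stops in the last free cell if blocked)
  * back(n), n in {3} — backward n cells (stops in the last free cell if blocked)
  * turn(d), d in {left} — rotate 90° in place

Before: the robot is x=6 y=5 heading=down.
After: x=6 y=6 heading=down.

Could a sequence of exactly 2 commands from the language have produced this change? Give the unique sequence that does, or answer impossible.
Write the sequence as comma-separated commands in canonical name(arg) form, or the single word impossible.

back(3), move(1)

key: heading stays S — no command in the sequence turns
start: x=6 y=5 heading=down
1. back(3) → x=6 y=7 heading=down
2. move(1) → x=6 y=6 heading=down
all 9 alternatives checked — unique.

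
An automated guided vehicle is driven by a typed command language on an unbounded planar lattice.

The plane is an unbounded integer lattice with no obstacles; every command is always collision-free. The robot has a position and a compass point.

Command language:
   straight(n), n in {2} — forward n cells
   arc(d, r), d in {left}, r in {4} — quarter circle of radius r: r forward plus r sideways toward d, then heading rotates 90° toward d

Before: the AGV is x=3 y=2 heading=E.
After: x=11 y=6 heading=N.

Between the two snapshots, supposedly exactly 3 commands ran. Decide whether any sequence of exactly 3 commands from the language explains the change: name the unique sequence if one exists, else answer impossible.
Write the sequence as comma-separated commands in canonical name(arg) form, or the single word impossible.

straight(2), straight(2), arc(left, 4)

key: cell and facing (now N) both changed — the 3 commands mix motion and turning
t0: x=3 y=2 heading=E
[1] after straight(2): x=5 y=2 heading=E
[2] after straight(2): x=7 y=2 heading=E
[3] after arc(left, 4): x=11 y=6 heading=N
no rival 3-sequence matches.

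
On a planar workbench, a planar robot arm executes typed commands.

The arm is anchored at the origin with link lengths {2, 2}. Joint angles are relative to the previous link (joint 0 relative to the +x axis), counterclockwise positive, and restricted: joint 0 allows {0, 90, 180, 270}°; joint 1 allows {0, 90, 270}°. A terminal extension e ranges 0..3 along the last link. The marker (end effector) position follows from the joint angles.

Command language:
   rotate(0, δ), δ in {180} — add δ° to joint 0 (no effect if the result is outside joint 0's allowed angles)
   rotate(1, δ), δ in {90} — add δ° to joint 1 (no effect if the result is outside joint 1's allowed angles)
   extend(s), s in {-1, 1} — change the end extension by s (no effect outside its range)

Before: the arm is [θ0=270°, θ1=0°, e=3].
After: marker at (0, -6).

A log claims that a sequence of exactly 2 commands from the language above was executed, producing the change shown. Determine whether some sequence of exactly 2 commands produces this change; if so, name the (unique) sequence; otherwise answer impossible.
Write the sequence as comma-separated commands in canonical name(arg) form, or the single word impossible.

key: running extend(-1) before extend(1) would end elsewhere — order is forced
initial: [θ0=270°, θ1=0°, e=3]
step 1 (extend(1)): [θ0=270°, θ1=0°, e=3]
step 2 (extend(-1)): [θ0=270°, θ1=0°, e=2]
no other 2-command option fits: unique.

extend(1), extend(-1)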